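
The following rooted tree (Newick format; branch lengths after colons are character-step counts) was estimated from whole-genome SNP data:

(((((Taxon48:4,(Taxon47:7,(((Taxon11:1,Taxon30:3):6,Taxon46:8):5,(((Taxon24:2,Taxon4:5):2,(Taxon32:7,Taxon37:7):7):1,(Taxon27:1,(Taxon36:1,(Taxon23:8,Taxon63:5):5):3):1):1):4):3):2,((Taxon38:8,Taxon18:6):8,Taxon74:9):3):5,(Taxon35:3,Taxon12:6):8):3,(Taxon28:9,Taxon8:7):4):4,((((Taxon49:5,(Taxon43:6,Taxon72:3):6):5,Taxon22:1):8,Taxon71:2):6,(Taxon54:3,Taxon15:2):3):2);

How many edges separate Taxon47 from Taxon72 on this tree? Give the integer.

12

The MRCA of Taxon47 and Taxon72 is the root of the tree.
From Taxon47 up to that node: 6 branches. From Taxon72 up to the same node: 6 branches. Total: 6 + 6 = 12.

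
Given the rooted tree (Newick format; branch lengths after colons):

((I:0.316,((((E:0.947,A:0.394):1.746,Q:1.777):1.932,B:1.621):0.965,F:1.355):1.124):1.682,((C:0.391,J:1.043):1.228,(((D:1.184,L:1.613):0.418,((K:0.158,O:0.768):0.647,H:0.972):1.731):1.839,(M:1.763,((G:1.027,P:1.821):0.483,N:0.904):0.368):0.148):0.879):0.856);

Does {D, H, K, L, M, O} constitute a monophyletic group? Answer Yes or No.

No

The MRCA of the listed taxa subtends (((D,L),((K,O),H)),(M,((G,P),N))).
That clade also contains G, N, P, which are not in the proposed group, so the group is not monophyletic.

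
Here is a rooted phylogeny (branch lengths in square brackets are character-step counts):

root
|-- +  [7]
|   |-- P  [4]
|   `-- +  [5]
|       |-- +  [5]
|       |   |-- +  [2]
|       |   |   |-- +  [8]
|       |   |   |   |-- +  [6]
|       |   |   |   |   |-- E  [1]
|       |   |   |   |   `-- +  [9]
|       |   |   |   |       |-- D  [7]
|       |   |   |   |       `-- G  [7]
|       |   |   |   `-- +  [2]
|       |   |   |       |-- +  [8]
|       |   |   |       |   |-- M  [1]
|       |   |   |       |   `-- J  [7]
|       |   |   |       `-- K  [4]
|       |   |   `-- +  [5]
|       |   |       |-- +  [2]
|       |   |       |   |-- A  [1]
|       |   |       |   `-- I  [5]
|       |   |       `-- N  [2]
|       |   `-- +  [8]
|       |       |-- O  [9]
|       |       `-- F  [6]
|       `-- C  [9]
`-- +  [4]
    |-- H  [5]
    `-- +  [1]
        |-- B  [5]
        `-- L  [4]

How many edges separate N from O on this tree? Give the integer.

5

The MRCA of N and O is the node subtending ((((E,(D,G)),((M,J),K)),((A,I),N)),(O,F)).
From N up to that node: 3 branches. From O up to the same node: 2 branches. Total: 3 + 2 = 5.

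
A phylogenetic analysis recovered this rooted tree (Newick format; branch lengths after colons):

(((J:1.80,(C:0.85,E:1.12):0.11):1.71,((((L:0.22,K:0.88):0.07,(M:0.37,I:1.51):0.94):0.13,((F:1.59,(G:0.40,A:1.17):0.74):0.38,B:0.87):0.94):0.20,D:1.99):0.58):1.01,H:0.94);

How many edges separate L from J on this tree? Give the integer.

7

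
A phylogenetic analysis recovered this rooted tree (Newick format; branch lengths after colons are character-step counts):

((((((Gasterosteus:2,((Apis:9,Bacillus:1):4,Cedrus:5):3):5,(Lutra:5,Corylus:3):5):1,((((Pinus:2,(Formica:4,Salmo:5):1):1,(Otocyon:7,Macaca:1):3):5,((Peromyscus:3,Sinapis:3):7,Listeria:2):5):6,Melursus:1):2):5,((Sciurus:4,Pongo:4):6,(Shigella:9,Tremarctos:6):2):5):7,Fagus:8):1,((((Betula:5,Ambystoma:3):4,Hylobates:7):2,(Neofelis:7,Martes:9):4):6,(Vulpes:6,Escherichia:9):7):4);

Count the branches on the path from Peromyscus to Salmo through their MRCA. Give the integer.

7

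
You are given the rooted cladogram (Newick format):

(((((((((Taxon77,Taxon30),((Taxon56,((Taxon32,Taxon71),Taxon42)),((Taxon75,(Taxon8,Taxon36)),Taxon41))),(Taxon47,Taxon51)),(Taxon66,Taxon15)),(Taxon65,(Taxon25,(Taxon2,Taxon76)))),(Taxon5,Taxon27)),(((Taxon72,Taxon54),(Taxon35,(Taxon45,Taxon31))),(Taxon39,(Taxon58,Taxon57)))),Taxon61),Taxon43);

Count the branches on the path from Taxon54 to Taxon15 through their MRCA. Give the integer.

9

The MRCA of Taxon54 and Taxon15 is the node subtending (((((((Taxon77,Taxon30),((Taxon56,((Taxon32,Taxon71),Taxon42)),((Taxon75,(Taxon8,Taxon36)),Taxon41))),(Taxon47,Taxon51)),(Taxon66,Taxon15)),(Taxon65,(Taxon25,(Taxon2,Taxon76)))),(Taxon5,Taxon27)),(((Taxon72,Taxon54),(Taxon35,(Taxon45,Taxon31))),(Taxon39,(Taxon58,Taxon57)))).
From Taxon54 up to that node: 4 branches. From Taxon15 up to the same node: 5 branches. Total: 4 + 5 = 9.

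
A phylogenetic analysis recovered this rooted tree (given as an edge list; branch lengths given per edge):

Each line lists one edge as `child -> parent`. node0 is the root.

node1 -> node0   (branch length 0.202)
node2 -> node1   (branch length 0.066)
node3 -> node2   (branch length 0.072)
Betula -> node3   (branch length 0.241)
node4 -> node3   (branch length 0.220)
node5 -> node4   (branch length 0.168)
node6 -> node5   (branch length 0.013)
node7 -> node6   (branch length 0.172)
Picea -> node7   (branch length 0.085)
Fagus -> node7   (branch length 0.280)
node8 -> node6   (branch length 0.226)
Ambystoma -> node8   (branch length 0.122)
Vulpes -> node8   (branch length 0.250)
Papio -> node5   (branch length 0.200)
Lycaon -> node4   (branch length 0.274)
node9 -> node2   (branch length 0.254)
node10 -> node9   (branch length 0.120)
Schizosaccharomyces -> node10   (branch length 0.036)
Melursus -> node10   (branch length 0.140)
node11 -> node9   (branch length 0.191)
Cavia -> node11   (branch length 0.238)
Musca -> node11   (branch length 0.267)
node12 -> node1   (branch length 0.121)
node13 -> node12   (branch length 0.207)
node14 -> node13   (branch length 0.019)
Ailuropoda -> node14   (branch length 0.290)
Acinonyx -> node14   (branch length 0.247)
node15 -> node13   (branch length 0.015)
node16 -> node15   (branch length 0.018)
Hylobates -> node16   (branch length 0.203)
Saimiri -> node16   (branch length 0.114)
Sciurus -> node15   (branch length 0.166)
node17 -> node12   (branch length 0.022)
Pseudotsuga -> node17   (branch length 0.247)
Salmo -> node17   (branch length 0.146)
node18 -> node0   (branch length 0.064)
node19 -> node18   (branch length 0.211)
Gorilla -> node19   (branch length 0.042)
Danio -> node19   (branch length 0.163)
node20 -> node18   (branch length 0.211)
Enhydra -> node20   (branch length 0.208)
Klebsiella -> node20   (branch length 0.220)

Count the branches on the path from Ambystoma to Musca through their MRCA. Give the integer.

9

The MRCA of Ambystoma and Musca is the node subtending ((Betula,((((Picea,Fagus),(Ambystoma,Vulpes)),Papio),Lycaon)),((Schizosaccharomyces,Melursus),(Cavia,Musca))).
From Ambystoma up to that node: 6 branches. From Musca up to the same node: 3 branches. Total: 6 + 3 = 9.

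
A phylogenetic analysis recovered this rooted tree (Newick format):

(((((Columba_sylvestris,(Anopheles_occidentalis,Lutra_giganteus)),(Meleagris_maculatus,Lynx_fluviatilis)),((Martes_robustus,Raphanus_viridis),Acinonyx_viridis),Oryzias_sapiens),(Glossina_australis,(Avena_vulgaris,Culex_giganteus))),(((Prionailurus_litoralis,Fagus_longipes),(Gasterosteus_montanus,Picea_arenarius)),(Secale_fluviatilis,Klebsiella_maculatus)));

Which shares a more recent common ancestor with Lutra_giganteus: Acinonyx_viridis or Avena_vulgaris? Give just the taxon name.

The MRCA of Lutra_giganteus and Acinonyx_viridis subtends (((Columba_sylvestris,(Anopheles_occidentalis,Lutra_giganteus)),(Meleagris_maculatus,Lynx_fluviatilis)),((Martes_robustus,Raphanus_viridis),Acinonyx_viridis),Oryzias_sapiens) (9 taxa).
The MRCA of Lutra_giganteus and Avena_vulgaris subtends ((((Columba_sylvestris,(Anopheles_occidentalis,Lutra_giganteus)),(Meleagris_maculatus,Lynx_fluviatilis)),((Martes_robustus,Raphanus_viridis),Acinonyx_viridis),Oryzias_sapiens),(Glossina_australis,(Avena_vulgaris,Culex_giganteus))) (12 taxa).
The first is nested inside the second, so Lutra_giganteus shares a more recent common ancestor with Acinonyx_viridis.

Acinonyx_viridis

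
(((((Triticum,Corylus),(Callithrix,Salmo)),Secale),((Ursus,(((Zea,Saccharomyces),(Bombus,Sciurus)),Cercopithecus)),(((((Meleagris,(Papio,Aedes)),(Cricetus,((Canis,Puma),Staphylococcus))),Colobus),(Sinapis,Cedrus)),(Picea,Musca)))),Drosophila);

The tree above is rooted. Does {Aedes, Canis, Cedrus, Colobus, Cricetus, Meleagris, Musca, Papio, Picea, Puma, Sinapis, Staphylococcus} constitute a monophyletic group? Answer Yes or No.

The most recent common ancestor of these taxa subtends (((((Meleagris,(Papio,Aedes)),(Cricetus,((Canis,Puma),Staphylococcus))),Colobus),(Sinapis,Cedrus)),(Picea,Musca)).
That clade has exactly 12 tips — every listed taxon and nothing else — so the group is monophyletic.

Yes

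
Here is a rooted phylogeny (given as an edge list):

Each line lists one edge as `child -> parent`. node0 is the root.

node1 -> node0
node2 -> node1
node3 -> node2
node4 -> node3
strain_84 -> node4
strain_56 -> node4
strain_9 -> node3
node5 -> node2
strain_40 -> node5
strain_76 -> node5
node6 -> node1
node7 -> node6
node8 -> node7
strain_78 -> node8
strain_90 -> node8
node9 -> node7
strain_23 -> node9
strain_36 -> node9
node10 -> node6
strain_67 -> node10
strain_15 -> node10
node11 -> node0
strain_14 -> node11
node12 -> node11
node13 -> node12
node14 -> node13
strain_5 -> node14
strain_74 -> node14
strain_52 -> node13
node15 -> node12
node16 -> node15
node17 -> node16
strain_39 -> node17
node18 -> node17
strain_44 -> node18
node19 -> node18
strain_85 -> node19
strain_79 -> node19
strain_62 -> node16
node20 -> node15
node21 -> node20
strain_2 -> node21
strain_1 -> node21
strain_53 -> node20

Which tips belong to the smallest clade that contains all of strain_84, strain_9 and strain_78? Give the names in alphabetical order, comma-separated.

Tracing strain_84: it sits inside (strain_84,strain_56).
Tracing strain_9: it sits inside ((strain_84,strain_56),strain_9).
Tracing strain_78: it sits inside (strain_78,strain_90).
The smallest clade enclosing all 3 is ((((strain_84,strain_56),strain_9),(strain_40,strain_76)),(((strain_78,strain_90),(strain_23,strain_36)),(strain_67,strain_15))); the answer is its 11 terminal taxa in alphabetical order.

strain_15, strain_23, strain_36, strain_40, strain_56, strain_67, strain_76, strain_78, strain_84, strain_9, strain_90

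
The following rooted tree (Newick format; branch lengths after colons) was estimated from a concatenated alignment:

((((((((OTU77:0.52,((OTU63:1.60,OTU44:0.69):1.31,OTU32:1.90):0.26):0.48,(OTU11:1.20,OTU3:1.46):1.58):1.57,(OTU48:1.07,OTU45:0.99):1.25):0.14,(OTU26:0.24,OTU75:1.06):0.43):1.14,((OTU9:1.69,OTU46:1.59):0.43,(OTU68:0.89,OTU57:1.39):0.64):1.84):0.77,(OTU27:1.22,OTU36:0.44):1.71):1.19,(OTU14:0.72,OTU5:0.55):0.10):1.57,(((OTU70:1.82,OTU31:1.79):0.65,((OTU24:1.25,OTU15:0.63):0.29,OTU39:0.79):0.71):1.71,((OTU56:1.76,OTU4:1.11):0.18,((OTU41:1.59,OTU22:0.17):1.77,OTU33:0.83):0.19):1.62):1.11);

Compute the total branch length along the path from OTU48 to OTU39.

11.45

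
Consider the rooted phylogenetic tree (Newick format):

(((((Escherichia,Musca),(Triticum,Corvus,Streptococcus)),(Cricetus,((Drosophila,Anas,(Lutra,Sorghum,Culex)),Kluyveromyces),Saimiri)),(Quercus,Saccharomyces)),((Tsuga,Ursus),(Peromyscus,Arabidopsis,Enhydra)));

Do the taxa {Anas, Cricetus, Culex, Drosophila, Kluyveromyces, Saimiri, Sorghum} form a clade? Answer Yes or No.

The MRCA of the listed taxa subtends (Cricetus,((Drosophila,Anas,(Lutra,Sorghum,Culex)),Kluyveromyces),Saimiri).
That clade also contains Lutra, which is not in the proposed group, so the group is not monophyletic.

No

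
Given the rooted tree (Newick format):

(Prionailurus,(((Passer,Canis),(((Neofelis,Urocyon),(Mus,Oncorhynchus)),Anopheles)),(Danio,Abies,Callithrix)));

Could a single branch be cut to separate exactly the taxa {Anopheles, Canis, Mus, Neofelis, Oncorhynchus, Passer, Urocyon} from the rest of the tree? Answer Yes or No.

Yes

The most recent common ancestor of these taxa subtends ((Passer,Canis),(((Neofelis,Urocyon),(Mus,Oncorhynchus)),Anopheles)).
That clade has exactly 7 tips — every listed taxon and nothing else — so the group is monophyletic.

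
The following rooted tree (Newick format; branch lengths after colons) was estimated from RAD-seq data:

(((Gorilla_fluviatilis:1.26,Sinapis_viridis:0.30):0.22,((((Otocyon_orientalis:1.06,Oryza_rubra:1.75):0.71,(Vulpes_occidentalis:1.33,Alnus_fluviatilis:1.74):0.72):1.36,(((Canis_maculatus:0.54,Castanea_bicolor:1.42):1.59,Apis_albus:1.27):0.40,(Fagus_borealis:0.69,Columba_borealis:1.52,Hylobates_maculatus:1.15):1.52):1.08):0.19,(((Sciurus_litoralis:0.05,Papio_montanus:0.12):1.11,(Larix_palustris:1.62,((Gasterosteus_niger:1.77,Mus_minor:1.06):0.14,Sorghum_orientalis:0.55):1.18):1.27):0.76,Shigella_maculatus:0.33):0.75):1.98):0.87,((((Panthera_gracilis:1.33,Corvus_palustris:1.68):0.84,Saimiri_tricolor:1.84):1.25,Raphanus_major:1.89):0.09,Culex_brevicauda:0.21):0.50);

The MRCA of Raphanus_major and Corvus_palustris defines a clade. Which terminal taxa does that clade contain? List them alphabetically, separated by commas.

Tracing Raphanus_major: it sits inside (((Panthera_gracilis,Corvus_palustris),Saimiri_tricolor),Raphanus_major).
Tracing Corvus_palustris: it sits inside (Panthera_gracilis,Corvus_palustris).
The smallest clade enclosing both is (((Panthera_gracilis,Corvus_palustris),Saimiri_tricolor),Raphanus_major); the answer is its 4 terminal taxa in alphabetical order.

Corvus_palustris, Panthera_gracilis, Raphanus_major, Saimiri_tricolor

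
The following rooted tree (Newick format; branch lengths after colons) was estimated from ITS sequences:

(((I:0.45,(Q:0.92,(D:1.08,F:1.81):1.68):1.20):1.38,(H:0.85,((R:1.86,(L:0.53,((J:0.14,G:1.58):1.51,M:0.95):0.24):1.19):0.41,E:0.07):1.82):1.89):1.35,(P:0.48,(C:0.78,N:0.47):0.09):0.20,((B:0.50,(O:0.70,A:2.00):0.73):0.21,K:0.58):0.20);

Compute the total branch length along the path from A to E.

The path runs A → … → MRCA → … → E; the MRCA is the root of the tree.
Branch lengths along that path: 2.00 + 0.73 + 0.21 + 0.20 + 1.35 + 1.89 + 1.82 + 0.07 = 8.27.

8.27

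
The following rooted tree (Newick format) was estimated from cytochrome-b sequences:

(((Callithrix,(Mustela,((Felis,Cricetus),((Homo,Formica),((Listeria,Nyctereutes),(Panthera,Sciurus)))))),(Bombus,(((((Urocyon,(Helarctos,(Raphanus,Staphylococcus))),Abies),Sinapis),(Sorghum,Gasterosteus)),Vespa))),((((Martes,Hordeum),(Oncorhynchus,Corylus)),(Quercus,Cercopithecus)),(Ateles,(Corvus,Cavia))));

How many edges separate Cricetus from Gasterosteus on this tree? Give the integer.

10

The MRCA of Cricetus and Gasterosteus is the node subtending ((Callithrix,(Mustela,((Felis,Cricetus),((Homo,Formica),((Listeria,Nyctereutes),(Panthera,Sciurus)))))),(Bombus,(((((Urocyon,(Helarctos,(Raphanus,Staphylococcus))),Abies),Sinapis),(Sorghum,Gasterosteus)),Vespa))).
From Cricetus up to that node: 5 branches. From Gasterosteus up to the same node: 5 branches. Total: 5 + 5 = 10.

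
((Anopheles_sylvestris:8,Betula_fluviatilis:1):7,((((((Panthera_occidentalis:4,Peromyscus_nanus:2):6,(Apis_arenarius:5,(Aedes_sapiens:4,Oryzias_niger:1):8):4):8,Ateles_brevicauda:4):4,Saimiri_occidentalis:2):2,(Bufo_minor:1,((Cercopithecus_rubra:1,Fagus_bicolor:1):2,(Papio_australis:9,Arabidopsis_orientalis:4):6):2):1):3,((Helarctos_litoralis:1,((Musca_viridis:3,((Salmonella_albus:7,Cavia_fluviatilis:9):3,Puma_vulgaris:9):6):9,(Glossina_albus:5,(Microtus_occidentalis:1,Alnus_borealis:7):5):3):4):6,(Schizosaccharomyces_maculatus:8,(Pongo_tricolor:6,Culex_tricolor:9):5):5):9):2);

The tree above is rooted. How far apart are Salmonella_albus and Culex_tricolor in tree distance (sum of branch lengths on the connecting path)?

54

The path runs Salmonella_albus → … → MRCA → … → Culex_tricolor; the MRCA is the node subtending ((Helarctos_litoralis,((Musca_viridis,((Salmonella_albus,Cavia_fluviatilis),Puma_vulgaris)),(Glossina_albus,(Microtus_occidentalis,Alnus_borealis)))),(Schizosaccharomyces_maculatus,(Pongo_tricolor,Culex_tricolor))).
Branch lengths along that path: 7 + 3 + 6 + 9 + 4 + 6 + 5 + 5 + 9 = 54.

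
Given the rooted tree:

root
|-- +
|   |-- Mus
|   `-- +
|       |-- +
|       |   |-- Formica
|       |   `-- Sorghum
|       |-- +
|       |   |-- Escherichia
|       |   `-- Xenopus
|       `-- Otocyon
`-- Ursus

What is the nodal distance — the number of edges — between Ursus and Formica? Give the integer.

5

The MRCA of Ursus and Formica is the root of the tree.
From Ursus up to that node: 1 branch. From Formica up to the same node: 4 branches. Total: 1 + 4 = 5.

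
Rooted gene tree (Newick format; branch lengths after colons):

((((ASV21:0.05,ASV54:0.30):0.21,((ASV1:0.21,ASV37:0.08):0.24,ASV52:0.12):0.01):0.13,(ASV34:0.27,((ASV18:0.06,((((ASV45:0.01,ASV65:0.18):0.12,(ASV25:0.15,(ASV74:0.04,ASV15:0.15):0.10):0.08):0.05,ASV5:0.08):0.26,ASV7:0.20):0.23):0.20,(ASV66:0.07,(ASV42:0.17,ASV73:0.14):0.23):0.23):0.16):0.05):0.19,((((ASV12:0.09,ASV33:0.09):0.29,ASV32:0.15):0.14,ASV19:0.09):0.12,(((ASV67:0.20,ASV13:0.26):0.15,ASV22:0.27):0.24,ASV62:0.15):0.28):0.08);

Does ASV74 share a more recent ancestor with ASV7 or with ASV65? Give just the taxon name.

ASV65

The MRCA of ASV74 and ASV65 subtends ((ASV45,ASV65),(ASV25,(ASV74,ASV15))) (5 taxa).
The MRCA of ASV74 and ASV7 subtends ((((ASV45,ASV65),(ASV25,(ASV74,ASV15))),ASV5),ASV7) (7 taxa).
The first is nested inside the second, so ASV74 shares a more recent common ancestor with ASV65.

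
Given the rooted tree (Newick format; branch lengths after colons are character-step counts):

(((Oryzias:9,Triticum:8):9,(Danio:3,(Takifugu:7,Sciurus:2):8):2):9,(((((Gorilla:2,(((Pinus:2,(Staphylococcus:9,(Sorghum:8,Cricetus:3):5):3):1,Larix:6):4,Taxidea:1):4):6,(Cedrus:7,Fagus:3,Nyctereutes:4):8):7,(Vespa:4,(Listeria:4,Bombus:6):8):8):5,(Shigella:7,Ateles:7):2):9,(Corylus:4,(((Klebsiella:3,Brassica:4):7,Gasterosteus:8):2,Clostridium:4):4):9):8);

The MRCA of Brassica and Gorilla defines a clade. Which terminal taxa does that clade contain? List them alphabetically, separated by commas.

Ateles, Bombus, Brassica, Cedrus, Clostridium, Corylus, Cricetus, Fagus, Gasterosteus, Gorilla, Klebsiella, Larix, Listeria, Nyctereutes, Pinus, Shigella, Sorghum, Staphylococcus, Taxidea, Vespa

Tracing Brassica: it sits inside (Klebsiella,Brassica).
Tracing Gorilla: it sits inside (Gorilla,(((Pinus,(Staphylococcus,(Sorghum,Cricetus))),Larix),Taxidea)).
The smallest clade enclosing both is (((((Gorilla,(((Pinus,(Staphylococcus,(Sorghum,Cricetus))),Larix),Taxidea)),(Cedrus,Fagus,Nyctereutes)),(Vespa,(Listeria,Bombus))),(Shigella,Ateles)),(Corylus,(((Klebsiella,Brassica),Gasterosteus),Clostridium))); the answer is its 20 terminal taxa in alphabetical order.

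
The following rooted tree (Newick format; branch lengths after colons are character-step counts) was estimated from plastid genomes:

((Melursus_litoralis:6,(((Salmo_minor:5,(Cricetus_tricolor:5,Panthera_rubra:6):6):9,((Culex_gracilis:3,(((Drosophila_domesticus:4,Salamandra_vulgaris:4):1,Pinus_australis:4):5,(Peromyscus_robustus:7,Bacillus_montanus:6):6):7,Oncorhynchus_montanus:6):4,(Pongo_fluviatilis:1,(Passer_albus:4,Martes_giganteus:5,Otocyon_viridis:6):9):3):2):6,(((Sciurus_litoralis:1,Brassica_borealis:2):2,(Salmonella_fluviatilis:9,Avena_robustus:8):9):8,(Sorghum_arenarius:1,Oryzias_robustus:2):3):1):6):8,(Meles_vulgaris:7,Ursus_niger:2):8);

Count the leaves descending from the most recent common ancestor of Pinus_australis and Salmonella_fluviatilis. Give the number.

20

The MRCA of Pinus_australis and Salmonella_fluviatilis is the node subtending (((Salmo_minor,(Cricetus_tricolor,Panthera_rubra)),((Culex_gracilis,(((Drosophila_domesticus,Salamandra_vulgaris),Pinus_australis),(Peromyscus_robustus,Bacillus_montanus)),Oncorhynchus_montanus),(Pongo_fluviatilis,(Passer_albus,Martes_giganteus,Otocyon_viridis)))),(((Sciurus_litoralis,Brassica_borealis),(Salmonella_fluviatilis,Avena_robustus)),(Sorghum_arenarius,Oryzias_robustus))).
That clade contains 20 terminal taxa: Avena_robustus, Bacillus_montanus, Brassica_borealis, Cricetus_tricolor, Culex_gracilis, Drosophila_domesticus, Martes_giganteus, Oncorhynchus_montanus, Oryzias_robustus, Otocyon_viridis, Panthera_rubra, Passer_albus, Peromyscus_robustus, Pinus_australis, Pongo_fluviatilis, Salamandra_vulgaris, Salmo_minor, Salmonella_fluviatilis, Sciurus_litoralis, Sorghum_arenarius.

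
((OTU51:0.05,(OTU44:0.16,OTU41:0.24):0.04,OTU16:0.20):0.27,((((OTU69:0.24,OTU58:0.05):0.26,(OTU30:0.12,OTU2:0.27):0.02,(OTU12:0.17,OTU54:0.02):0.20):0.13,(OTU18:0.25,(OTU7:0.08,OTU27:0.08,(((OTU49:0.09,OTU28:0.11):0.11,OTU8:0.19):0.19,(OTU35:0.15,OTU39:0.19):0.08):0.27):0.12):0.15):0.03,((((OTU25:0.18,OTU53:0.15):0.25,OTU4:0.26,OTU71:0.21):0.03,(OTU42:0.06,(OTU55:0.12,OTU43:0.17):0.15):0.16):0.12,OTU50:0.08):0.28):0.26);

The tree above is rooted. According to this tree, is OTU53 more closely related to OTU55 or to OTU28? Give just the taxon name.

OTU55

The MRCA of OTU53 and OTU55 subtends (((OTU25,OTU53),OTU4,OTU71),(OTU42,(OTU55,OTU43))) (7 taxa).
The MRCA of OTU53 and OTU28 subtends ((((OTU69,OTU58),(OTU30,OTU2),(OTU12,OTU54)),(OTU18,(OTU7,OTU27,(((OTU49,OTU28),OTU8),(OTU35,OTU39))))),((((OTU25,OTU53),OTU4,OTU71),(OTU42,(OTU55,OTU43))),OTU50)) (22 taxa).
The first is nested inside the second, so OTU53 shares a more recent common ancestor with OTU55.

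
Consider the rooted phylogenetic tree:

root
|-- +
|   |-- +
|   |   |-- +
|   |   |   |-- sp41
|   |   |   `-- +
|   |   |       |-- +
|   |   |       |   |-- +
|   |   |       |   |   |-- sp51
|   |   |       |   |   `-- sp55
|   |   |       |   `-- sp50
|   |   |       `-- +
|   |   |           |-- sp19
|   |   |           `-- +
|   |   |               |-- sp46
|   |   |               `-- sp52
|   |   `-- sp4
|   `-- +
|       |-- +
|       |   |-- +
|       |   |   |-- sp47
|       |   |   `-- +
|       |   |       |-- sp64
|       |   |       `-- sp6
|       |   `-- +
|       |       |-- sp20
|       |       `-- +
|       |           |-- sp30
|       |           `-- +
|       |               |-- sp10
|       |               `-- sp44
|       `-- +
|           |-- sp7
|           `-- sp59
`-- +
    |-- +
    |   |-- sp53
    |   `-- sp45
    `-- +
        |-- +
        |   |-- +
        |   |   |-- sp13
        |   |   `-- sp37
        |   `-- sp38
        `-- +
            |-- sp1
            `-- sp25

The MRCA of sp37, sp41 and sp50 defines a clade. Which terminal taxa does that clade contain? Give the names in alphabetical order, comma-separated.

sp1, sp10, sp13, sp19, sp20, sp25, sp30, sp37, sp38, sp4, sp41, sp44, sp45, sp46, sp47, sp50, sp51, sp52, sp53, sp55, sp59, sp6, sp64, sp7

Tracing sp37: it sits inside (sp13,sp37).
Tracing sp41: it sits inside (sp41,(((sp51,sp55),sp50),(sp19,(sp46,sp52)))).
Tracing sp50: it sits inside ((sp51,sp55),sp50).
The smallest clade enclosing all 3 is the whole tree (their MRCA is the root), so the answer is all 24 tips in alphabetical order.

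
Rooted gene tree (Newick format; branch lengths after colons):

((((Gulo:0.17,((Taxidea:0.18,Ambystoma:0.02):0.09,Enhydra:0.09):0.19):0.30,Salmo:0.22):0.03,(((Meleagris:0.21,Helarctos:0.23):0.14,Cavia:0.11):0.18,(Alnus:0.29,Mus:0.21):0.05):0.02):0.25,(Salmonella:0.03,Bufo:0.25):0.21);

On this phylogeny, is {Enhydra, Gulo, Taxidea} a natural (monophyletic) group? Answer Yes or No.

The MRCA of the listed taxa subtends (Gulo,((Taxidea,Ambystoma),Enhydra)).
That clade also contains Ambystoma, which is not in the proposed group, so the group is not monophyletic.

No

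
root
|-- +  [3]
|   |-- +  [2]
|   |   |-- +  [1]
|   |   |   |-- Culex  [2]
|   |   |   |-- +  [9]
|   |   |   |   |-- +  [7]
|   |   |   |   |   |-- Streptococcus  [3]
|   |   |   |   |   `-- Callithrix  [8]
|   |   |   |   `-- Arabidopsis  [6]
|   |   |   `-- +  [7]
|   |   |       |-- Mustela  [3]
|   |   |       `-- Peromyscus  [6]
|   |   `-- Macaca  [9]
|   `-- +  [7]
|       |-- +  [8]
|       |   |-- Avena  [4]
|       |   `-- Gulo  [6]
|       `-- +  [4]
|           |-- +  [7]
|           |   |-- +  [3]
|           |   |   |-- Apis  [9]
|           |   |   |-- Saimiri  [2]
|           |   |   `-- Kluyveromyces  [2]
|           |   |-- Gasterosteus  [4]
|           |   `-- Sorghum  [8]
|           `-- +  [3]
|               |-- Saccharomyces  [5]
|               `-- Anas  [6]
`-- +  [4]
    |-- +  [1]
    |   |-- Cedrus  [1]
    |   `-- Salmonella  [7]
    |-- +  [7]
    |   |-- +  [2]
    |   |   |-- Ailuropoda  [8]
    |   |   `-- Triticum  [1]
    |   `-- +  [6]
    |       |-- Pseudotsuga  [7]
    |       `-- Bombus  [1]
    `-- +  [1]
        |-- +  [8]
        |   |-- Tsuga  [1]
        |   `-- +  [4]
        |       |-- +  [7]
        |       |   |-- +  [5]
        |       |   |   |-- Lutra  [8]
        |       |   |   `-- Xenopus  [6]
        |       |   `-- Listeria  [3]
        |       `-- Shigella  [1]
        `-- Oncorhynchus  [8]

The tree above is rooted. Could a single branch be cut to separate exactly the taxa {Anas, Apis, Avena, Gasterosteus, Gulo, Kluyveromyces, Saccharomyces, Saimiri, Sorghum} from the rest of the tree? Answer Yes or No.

The most recent common ancestor of these taxa subtends ((Avena,Gulo),(((Apis,Saimiri,Kluyveromyces),Gasterosteus,Sorghum),(Saccharomyces,Anas))).
That clade has exactly 9 tips — every listed taxon and nothing else — so the group is monophyletic.

Yes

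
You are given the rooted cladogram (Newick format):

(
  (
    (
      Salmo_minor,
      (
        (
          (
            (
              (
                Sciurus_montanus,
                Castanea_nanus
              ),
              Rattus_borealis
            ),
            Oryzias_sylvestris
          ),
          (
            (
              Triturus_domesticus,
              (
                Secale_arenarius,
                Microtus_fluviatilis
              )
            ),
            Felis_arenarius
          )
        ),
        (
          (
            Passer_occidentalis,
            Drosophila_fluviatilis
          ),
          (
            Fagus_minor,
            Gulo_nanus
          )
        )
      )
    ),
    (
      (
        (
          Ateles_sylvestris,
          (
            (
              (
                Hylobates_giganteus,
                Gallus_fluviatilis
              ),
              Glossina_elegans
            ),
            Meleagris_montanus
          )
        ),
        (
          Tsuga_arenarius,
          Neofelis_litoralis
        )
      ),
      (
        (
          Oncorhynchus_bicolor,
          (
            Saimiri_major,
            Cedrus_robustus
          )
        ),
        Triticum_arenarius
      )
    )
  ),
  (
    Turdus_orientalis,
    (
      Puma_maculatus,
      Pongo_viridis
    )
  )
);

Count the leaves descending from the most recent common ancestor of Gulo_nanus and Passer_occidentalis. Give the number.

4

The MRCA of Gulo_nanus and Passer_occidentalis is the node subtending ((Passer_occidentalis,Drosophila_fluviatilis),(Fagus_minor,Gulo_nanus)).
That clade contains 4 terminal taxa: Drosophila_fluviatilis, Fagus_minor, Gulo_nanus, Passer_occidentalis.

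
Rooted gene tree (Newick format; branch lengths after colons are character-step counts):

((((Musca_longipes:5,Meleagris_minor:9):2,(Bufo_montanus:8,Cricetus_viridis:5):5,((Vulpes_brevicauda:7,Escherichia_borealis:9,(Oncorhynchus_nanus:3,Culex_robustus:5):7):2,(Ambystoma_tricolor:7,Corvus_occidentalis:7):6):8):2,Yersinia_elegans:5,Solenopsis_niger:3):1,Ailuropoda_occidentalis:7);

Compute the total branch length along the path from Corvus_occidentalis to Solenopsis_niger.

26

The path runs Corvus_occidentalis → … → MRCA → … → Solenopsis_niger; the MRCA is the node subtending (((Musca_longipes,Meleagris_minor),(Bufo_montanus,Cricetus_viridis),((Vulpes_brevicauda,Escherichia_borealis,(Oncorhynchus_nanus,Culex_robustus)),(Ambystoma_tricolor,Corvus_occidentalis))),Yersinia_elegans,Solenopsis_niger).
Branch lengths along that path: 7 + 6 + 8 + 2 + 3 = 26.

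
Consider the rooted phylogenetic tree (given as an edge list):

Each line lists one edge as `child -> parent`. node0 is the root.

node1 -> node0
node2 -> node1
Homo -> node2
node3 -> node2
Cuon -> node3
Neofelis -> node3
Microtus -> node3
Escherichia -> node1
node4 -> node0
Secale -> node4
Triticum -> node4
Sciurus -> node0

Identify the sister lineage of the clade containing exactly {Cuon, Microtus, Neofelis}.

The clade containing exactly {Cuon, Microtus, Neofelis} attaches to the tree at the node subtending (Homo,(Cuon,Neofelis,Microtus)).
The other lineage descending from that same node — the sister group — is the single tip Homo.

Homo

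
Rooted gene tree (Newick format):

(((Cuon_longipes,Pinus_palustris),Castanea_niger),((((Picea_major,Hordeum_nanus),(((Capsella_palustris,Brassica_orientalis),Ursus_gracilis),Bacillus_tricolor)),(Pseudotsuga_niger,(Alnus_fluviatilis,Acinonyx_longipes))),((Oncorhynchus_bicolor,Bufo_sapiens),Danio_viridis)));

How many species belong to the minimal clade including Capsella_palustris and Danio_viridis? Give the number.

The MRCA of Capsella_palustris and Danio_viridis is the node subtending ((((Picea_major,Hordeum_nanus),(((Capsella_palustris,Brassica_orientalis),Ursus_gracilis),Bacillus_tricolor)),(Pseudotsuga_niger,(Alnus_fluviatilis,Acinonyx_longipes))),((Oncorhynchus_bicolor,Bufo_sapiens),Danio_viridis)).
That clade contains 12 terminal taxa: Acinonyx_longipes, Alnus_fluviatilis, Bacillus_tricolor, Brassica_orientalis, Bufo_sapiens, Capsella_palustris, Danio_viridis, Hordeum_nanus, Oncorhynchus_bicolor, Picea_major, Pseudotsuga_niger, Ursus_gracilis.

12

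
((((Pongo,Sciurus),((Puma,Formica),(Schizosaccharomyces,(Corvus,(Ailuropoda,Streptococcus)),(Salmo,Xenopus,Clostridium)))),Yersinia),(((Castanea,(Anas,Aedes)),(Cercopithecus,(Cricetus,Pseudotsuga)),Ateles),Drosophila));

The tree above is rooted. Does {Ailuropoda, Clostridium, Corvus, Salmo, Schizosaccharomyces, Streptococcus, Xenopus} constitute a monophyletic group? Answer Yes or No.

Yes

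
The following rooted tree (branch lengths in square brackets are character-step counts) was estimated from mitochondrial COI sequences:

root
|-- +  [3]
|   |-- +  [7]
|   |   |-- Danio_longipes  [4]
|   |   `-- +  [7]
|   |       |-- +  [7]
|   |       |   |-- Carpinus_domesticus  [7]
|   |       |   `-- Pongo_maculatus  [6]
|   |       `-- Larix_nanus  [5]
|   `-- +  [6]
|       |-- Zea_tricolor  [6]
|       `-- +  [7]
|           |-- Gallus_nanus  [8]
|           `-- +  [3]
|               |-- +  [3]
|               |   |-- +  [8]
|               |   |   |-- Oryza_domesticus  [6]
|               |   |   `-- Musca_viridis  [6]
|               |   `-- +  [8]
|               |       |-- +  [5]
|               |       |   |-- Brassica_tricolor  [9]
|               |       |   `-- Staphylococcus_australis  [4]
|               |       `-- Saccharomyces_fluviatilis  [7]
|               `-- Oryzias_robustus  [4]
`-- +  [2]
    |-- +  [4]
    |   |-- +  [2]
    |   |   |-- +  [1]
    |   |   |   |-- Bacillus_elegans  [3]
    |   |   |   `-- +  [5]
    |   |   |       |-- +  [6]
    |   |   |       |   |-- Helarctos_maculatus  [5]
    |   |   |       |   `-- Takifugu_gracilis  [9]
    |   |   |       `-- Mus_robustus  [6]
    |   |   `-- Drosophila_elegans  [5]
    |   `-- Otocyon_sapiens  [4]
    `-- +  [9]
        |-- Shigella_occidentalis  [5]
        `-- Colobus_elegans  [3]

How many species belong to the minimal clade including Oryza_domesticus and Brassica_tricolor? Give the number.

5

The MRCA of Oryza_domesticus and Brassica_tricolor is the node subtending ((Oryza_domesticus,Musca_viridis),((Brassica_tricolor,Staphylococcus_australis),Saccharomyces_fluviatilis)).
That clade contains 5 terminal taxa: Brassica_tricolor, Musca_viridis, Oryza_domesticus, Saccharomyces_fluviatilis, Staphylococcus_australis.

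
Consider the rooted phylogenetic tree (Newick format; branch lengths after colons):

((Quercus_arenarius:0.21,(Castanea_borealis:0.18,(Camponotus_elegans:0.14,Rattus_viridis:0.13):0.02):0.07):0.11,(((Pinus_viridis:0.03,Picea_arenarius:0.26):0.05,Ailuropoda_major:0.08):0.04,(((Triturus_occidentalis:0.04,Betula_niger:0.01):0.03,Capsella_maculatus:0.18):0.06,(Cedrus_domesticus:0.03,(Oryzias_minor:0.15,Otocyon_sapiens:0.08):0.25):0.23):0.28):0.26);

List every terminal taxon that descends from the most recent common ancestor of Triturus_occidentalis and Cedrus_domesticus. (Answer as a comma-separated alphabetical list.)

Betula_niger, Capsella_maculatus, Cedrus_domesticus, Oryzias_minor, Otocyon_sapiens, Triturus_occidentalis

Tracing Triturus_occidentalis: it sits inside (Triturus_occidentalis,Betula_niger).
Tracing Cedrus_domesticus: it sits inside (Cedrus_domesticus,(Oryzias_minor,Otocyon_sapiens)).
The smallest clade enclosing both is (((Triturus_occidentalis,Betula_niger),Capsella_maculatus),(Cedrus_domesticus,(Oryzias_minor,Otocyon_sapiens))); the answer is its 6 terminal taxa in alphabetical order.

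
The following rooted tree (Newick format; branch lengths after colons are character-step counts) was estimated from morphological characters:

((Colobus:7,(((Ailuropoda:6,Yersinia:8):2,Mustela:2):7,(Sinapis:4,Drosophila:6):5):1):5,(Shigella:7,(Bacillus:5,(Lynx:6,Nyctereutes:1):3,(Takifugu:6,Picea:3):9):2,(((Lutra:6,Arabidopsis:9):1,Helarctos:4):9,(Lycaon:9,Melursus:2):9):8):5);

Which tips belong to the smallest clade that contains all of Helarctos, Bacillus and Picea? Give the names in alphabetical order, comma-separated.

Arabidopsis, Bacillus, Helarctos, Lutra, Lycaon, Lynx, Melursus, Nyctereutes, Picea, Shigella, Takifugu

Tracing Helarctos: it sits inside ((Lutra,Arabidopsis),Helarctos).
Tracing Bacillus: it sits inside (Bacillus,(Lynx,Nyctereutes),(Takifugu,Picea)).
Tracing Picea: it sits inside (Takifugu,Picea).
The smallest clade enclosing all 3 is (Shigella,(Bacillus,(Lynx,Nyctereutes),(Takifugu,Picea)),(((Lutra,Arabidopsis),Helarctos),(Lycaon,Melursus))); the answer is its 11 terminal taxa in alphabetical order.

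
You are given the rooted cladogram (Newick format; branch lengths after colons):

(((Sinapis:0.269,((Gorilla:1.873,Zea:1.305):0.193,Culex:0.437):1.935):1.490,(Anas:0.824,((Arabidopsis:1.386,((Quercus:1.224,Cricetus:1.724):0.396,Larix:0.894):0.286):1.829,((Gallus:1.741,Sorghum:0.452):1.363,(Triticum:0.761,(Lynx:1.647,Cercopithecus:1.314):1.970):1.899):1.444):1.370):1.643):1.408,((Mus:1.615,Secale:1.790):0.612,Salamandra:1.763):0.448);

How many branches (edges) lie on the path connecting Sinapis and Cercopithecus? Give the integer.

8

The MRCA of Sinapis and Cercopithecus is the node subtending ((Sinapis,((Gorilla,Zea),Culex)),(Anas,((Arabidopsis,((Quercus,Cricetus),Larix)),((Gallus,Sorghum),(Triticum,(Lynx,Cercopithecus)))))).
From Sinapis up to that node: 2 branches. From Cercopithecus up to the same node: 6 branches. Total: 2 + 6 = 8.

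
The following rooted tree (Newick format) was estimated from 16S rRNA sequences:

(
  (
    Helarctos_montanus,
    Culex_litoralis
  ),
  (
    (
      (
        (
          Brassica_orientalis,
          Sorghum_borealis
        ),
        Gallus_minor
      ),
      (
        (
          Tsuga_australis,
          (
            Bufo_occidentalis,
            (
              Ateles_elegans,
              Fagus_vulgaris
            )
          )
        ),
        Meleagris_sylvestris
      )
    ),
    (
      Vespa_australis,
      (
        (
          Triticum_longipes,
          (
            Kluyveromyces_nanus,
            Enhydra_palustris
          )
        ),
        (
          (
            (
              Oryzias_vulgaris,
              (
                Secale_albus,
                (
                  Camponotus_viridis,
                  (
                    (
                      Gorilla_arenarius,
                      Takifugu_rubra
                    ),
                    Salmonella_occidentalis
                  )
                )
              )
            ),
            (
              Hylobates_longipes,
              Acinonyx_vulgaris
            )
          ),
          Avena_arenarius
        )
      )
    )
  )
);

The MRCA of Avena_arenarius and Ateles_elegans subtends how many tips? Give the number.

21

The MRCA of Avena_arenarius and Ateles_elegans is the node subtending ((((Brassica_orientalis,Sorghum_borealis),Gallus_minor),((Tsuga_australis,(Bufo_occidentalis,(Ateles_elegans,Fagus_vulgaris))),Meleagris_sylvestris)),(Vespa_australis,((Triticum_longipes,(Kluyveromyces_nanus,Enhydra_palustris)),(((Oryzias_vulgaris,(Secale_albus,(Camponotus_viridis,((Gorilla_arenarius,Takifugu_rubra),Salmonella_occidentalis)))),(Hylobates_longipes,Acinonyx_vulgaris)),Avena_arenarius)))).
That clade contains 21 terminal taxa: Acinonyx_vulgaris, Ateles_elegans, Avena_arenarius, Brassica_orientalis, Bufo_occidentalis, Camponotus_viridis, Enhydra_palustris, Fagus_vulgaris, Gallus_minor, Gorilla_arenarius, Hylobates_longipes, Kluyveromyces_nanus, Meleagris_sylvestris, Oryzias_vulgaris, Salmonella_occidentalis, Secale_albus, Sorghum_borealis, Takifugu_rubra, Triticum_longipes, Tsuga_australis, Vespa_australis.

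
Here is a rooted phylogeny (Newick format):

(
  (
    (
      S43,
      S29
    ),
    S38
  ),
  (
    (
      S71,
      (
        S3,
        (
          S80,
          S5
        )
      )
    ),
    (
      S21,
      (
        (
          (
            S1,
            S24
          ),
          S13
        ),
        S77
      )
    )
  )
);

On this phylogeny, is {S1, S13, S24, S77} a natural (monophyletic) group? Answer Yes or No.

Yes

The most recent common ancestor of these taxa subtends (((S1,S24),S13),S77).
That clade has exactly 4 tips — every listed taxon and nothing else — so the group is monophyletic.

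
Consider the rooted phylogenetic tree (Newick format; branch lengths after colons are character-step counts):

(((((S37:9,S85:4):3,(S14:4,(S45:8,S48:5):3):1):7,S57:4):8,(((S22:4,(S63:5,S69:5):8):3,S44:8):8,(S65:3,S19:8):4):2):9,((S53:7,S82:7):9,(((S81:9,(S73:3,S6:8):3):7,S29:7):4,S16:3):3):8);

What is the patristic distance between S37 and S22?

The path runs S37 → … → MRCA → … → S22; the MRCA is the node subtending ((((S37,S85),(S14,(S45,S48))),S57),(((S22,(S63,S69)),S44),(S65,S19))).
Branch lengths along that path: 9 + 3 + 7 + 8 + 2 + 8 + 3 + 4 = 44.

44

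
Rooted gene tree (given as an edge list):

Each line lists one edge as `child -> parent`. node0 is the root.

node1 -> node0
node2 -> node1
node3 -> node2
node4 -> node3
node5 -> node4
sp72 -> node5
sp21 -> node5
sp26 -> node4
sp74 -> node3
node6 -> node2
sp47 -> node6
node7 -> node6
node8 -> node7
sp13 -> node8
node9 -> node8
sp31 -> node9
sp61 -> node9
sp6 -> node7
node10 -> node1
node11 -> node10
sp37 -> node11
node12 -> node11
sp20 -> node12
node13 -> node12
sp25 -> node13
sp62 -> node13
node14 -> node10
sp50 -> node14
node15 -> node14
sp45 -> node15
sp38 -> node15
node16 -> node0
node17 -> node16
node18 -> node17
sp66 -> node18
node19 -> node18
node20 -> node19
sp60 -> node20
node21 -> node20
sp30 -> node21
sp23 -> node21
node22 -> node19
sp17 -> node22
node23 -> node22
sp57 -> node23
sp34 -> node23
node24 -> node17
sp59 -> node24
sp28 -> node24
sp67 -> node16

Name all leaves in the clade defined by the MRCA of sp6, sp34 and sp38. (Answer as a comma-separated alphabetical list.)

sp13, sp17, sp20, sp21, sp23, sp25, sp26, sp28, sp30, sp31, sp34, sp37, sp38, sp45, sp47, sp50, sp57, sp59, sp6, sp60, sp61, sp62, sp66, sp67, sp72, sp74

Tracing sp6: it sits inside ((sp13,(sp31,sp61)),sp6).
Tracing sp34: it sits inside (sp57,sp34).
Tracing sp38: it sits inside (sp45,sp38).
The smallest clade enclosing all 3 is the whole tree (their MRCA is the root), so the answer is all 26 tips in alphabetical order.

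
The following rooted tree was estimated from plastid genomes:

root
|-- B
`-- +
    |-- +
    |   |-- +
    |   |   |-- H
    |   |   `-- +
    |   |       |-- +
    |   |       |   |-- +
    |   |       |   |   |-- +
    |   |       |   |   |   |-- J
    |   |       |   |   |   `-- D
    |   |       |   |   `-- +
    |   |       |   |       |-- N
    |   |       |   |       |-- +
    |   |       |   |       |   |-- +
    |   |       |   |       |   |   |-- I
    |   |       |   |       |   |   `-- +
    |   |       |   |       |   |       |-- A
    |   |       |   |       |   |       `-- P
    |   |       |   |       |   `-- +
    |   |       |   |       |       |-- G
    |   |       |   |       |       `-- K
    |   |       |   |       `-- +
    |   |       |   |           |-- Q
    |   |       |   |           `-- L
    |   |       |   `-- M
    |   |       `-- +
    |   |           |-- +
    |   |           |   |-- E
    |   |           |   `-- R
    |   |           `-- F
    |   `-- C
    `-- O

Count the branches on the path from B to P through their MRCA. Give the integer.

The MRCA of B and P is the root of the tree.
From B up to that node: 1 branch. From P up to the same node: 11 branches. Total: 1 + 11 = 12.

12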